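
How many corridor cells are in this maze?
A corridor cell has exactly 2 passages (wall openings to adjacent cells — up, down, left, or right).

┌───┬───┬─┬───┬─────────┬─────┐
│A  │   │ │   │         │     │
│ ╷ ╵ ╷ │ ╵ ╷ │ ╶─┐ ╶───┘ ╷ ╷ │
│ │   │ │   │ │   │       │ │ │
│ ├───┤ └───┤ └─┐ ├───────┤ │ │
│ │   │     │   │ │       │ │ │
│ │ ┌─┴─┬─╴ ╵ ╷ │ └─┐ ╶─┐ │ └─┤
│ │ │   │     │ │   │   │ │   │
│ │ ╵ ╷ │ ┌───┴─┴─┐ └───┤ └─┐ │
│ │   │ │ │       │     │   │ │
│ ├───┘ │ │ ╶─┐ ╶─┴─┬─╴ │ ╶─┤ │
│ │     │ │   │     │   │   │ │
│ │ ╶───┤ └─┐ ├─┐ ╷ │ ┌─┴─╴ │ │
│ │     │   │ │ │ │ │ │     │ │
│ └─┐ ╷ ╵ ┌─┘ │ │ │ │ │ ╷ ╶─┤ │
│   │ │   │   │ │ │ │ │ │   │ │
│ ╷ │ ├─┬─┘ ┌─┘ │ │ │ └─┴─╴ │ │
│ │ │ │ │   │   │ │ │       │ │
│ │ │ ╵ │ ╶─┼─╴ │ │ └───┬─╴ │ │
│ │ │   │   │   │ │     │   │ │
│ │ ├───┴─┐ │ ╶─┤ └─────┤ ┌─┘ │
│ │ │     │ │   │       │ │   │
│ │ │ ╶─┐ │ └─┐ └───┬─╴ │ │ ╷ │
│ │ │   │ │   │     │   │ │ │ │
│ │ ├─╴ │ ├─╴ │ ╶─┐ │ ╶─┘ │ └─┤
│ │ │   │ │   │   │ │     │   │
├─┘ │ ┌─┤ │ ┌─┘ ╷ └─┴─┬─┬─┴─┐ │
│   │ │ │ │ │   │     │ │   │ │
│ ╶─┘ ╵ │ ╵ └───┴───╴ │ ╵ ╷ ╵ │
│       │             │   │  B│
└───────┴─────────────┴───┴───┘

Counting cells with exactly 2 passages:
Total corridor cells: 185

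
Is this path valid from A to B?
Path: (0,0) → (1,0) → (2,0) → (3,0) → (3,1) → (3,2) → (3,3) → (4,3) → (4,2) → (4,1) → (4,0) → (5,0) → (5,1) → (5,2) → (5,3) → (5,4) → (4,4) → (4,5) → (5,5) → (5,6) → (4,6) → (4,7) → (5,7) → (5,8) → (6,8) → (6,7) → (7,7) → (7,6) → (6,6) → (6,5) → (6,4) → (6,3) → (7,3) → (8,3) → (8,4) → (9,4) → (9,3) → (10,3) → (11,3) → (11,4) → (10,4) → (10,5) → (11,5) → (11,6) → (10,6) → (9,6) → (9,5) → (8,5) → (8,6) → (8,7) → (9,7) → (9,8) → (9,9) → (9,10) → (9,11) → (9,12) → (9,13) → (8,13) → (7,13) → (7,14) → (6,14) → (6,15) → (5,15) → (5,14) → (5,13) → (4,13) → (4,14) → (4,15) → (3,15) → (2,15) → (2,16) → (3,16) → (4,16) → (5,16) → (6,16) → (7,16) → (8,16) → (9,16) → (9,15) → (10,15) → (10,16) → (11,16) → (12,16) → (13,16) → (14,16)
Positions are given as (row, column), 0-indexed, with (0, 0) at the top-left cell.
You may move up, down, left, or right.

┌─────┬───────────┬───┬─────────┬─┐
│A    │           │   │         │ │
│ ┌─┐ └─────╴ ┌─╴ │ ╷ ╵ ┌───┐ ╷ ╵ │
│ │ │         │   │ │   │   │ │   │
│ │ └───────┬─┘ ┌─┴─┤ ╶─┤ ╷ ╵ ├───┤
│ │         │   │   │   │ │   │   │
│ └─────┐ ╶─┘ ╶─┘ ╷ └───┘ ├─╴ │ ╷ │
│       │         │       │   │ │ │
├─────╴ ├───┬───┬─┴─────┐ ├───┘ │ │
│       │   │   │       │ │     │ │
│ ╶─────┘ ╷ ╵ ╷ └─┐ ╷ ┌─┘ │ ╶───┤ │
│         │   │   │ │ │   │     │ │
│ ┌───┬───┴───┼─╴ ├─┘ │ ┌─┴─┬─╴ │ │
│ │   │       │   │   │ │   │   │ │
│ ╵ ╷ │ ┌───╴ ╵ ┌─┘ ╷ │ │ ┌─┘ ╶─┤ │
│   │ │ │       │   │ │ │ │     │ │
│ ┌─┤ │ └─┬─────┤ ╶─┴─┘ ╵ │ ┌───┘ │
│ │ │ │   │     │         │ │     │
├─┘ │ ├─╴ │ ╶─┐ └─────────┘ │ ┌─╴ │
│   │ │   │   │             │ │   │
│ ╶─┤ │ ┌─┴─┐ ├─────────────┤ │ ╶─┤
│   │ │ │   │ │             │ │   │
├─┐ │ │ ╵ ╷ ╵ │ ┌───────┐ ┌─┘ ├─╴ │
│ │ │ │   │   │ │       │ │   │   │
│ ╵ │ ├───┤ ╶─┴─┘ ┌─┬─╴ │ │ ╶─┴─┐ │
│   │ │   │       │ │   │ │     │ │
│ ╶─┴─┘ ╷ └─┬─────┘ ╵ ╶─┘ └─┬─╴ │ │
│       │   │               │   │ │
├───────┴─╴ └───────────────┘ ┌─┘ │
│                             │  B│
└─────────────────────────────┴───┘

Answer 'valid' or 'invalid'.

Checking path validity:
Result: All consecutive moves are passable.

valid

Correct solution:

┌─────┬───────────┬───┬─────────┬─┐
│A    │           │   │         │ │
│ ┌─┐ └─────╴ ┌─╴ │ ╷ ╵ ┌───┐ ╷ ╵ │
│↓│ │         │   │ │   │   │ │   │
│ │ └───────┬─┘ ┌─┴─┤ ╶─┤ ╷ ╵ ├───┤
│↓│         │   │   │   │ │   │↱ ↓│
│ └─────┐ ╶─┘ ╶─┘ ╷ └───┘ ├─╴ │ ╷ │
│↳ → → ↓│         │       │   │↑│↓│
├─────╴ ├───┬───┬─┴─────┐ ├───┘ │ │
│↓ ← ← ↲│↱ ↓│↱ ↓│       │ │↱ → ↑│↓│
│ ╶─────┘ ╷ ╵ ╷ └─┐ ╷ ┌─┘ │ ╶───┤ │
│↳ → → → ↑│↳ ↑│↳ ↓│ │ │   │↑ ← ↰│↓│
│ ┌───┬───┴───┼─╴ ├─┘ │ ┌─┴─┬─╴ │ │
│ │   │↓ ← ← ↰│↓ ↲│   │ │   │↱ ↑│↓│
│ ╵ ╷ │ ┌───╴ ╵ ┌─┘ ╷ │ │ ┌─┘ ╶─┤ │
│   │ │↓│    ↑ ↲│   │ │ │ │↱ ↑  │↓│
│ ┌─┤ │ └─┬─────┤ ╶─┴─┘ ╵ │ ┌───┘ │
│ │ │ │↳ ↓│↱ → ↓│         │↑│    ↓│
├─┘ │ ├─╴ │ ╶─┐ └─────────┘ │ ┌─╴ │
│   │ │↓ ↲│↑ ↰│↳ → → → → → ↑│ │↓ ↲│
│ ╶─┤ │ ┌─┴─┐ ├─────────────┤ │ ╶─┤
│   │ │↓│↱ ↓│↑│             │ │↳ ↓│
├─┐ │ │ ╵ ╷ ╵ │ ┌───────┐ ┌─┘ ├─╴ │
│ │ │ │↳ ↑│↳ ↑│ │       │ │   │  ↓│
│ ╵ │ ├───┤ ╶─┴─┘ ┌─┬─╴ │ │ ╶─┴─┐ │
│   │ │   │       │ │   │ │     │↓│
│ ╶─┴─┘ ╷ └─┬─────┘ ╵ ╶─┘ └─┬─╴ │ │
│       │   │               │   │↓│
├───────┴─╴ └───────────────┘ ┌─┘ │
│                             │  B│
└─────────────────────────────┴───┘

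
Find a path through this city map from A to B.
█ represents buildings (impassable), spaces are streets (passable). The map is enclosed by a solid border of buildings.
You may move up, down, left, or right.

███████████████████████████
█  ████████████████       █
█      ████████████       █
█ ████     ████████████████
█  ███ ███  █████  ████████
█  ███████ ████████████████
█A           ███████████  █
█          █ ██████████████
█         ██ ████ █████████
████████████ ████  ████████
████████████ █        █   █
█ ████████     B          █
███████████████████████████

Finding the shortest path from A to B:
Movement: cardinal only
Path length: 19 steps
Directions: right → right → right → right → right → right → right → right → right → right → right → down → down → down → down → down → right → right → right

Solution:

███████████████████████████
█  ████████████████       █
█      ████████████       █
█ ████     ████████████████
█  ███ ███  █████  ████████
█  ███████ ████████████████
█A→→→→→→→→→→↓███████████  █
█          █↓██████████████
█         ██↓████ █████████
████████████↓████  ████████
████████████↓█        █   █
█ ████████  ↳→→B          █
███████████████████████████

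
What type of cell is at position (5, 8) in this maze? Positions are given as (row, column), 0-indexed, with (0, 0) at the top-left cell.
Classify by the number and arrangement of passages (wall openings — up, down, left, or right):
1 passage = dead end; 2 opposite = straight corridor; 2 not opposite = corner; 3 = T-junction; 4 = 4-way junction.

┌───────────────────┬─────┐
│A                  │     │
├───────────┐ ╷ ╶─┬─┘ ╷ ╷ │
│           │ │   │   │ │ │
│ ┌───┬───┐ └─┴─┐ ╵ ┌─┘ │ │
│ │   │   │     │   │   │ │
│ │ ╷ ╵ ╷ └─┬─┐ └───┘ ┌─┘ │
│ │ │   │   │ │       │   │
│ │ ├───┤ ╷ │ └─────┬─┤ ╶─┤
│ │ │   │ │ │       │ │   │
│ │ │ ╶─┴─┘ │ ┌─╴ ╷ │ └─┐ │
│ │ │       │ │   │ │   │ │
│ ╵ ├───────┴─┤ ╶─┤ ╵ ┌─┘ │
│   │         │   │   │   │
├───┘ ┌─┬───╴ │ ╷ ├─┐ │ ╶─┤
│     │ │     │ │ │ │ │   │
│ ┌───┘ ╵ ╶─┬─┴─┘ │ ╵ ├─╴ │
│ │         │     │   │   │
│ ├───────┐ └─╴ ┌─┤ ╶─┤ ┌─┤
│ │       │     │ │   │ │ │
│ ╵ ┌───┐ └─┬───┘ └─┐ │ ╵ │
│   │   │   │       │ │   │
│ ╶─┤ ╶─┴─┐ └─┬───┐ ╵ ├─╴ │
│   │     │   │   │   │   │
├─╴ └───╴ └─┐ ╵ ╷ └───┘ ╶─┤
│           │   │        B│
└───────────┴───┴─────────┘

Checking cell at (5, 8):
Number of passages: 2
Cell type: corner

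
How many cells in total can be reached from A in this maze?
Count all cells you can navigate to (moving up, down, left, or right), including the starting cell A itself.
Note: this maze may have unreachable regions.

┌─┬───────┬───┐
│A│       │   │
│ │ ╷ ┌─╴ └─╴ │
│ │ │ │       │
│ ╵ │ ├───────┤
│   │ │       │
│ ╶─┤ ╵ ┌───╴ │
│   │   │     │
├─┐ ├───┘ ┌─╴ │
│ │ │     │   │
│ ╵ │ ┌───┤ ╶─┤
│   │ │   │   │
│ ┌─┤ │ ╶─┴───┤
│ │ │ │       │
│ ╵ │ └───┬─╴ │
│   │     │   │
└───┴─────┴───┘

Using BFS/flood-fill to find all reachable cells from A:
Maze size: 8 × 7 = 56 total cells
8 cell(s) are walled off and cannot be reached from A.
Reachable cells: 48

Reachable region (· marks reachable cells):

┌─┬───────┬───┐
│A│· · · ·│· ·│
│ │ ╷ ┌─╴ └─╴ │
│·│·│·│· · · ·│
│ ╵ │ ├───────┤
│· ·│·│· · · ·│
│ ╶─┤ ╵ ┌───╴ │
│· ·│· ·│· · ·│
├─┐ ├───┘ ┌─╴ │
│·│·│· · ·│· ·│
│ ╵ │ ┌───┤ ╶─┤
│· ·│·│   │· ·│
│ ┌─┤ │ ╶─┴───┤
│·│·│·│       │
│ ╵ │ └───┬─╴ │
│· ·│· · ·│   │
└───┴─────┴───┘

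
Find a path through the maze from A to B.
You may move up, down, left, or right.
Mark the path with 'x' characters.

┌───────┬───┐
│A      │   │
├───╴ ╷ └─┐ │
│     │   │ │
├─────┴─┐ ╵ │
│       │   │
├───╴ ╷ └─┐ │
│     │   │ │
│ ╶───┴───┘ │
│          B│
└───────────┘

Finding the shortest path through the maze:
Path length: 9 steps
Directions: right → right → right → down → right → down → right → down → down

Solution:

┌───────┬───┐
│A x x x│   │
├───╴ ╷ └─┐ │
│     │x x│ │
├─────┴─┐ ╵ │
│       │x x│
├───╴ ╷ └─┐ │
│     │   │x│
│ ╶───┴───┘ │
│          B│
└───────────┘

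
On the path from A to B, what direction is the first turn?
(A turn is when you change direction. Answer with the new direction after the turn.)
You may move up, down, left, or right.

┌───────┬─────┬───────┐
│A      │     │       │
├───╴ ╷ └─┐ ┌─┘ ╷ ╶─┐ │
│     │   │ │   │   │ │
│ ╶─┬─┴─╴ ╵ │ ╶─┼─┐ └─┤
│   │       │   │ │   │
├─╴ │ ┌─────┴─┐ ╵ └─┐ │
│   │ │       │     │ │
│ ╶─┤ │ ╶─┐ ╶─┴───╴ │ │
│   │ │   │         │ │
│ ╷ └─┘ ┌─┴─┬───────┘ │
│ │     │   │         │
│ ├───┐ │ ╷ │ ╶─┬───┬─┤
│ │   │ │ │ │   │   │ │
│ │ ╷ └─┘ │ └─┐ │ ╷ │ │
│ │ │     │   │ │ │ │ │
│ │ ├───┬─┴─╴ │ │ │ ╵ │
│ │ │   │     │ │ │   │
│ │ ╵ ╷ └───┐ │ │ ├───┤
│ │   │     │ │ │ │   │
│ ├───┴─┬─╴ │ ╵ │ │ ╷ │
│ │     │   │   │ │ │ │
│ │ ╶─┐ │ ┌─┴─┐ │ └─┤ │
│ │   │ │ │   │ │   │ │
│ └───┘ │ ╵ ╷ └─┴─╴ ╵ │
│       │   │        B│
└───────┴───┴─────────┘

Directions: right, right, down, left, left, down, right, down, left, down, right, down, right, right, up, up, right, right, down, right, right, right, right, up, left, left, up, left, up, right, up, right, down, right, down, right, down, down, down, left, left, left, left, down, right, down, down, down, down, left, up, up, up, left, up, up, left, down, down, left, left, up, left, down, down, down, right, up, right, down, right, right, down, left, down, down, right, up, right, down, right, right, right, right
First turn direction: down

Solution:

┌───────┬─────┬───────┐
│A → ↓  │     │↱ ↓    │
├───╴ ╷ └─┐ ┌─┘ ╷ ╶─┐ │
│↓ ← ↲│   │ │↱ ↑│↳ ↓│ │
│ ╶─┬─┴─╴ ╵ │ ╶─┼─┐ └─┤
│↳ ↓│       │↑ ↰│ │↳ ↓│
├─╴ │ ┌─────┴─┐ ╵ └─┐ │
│↓ ↲│ │↱ → ↓  │↑ ← ↰│↓│
│ ╶─┤ │ ╶─┐ ╶─┴───╴ │ │
│↳ ↓│ │↑  │↳ → → → ↑│↓│
│ ╷ └─┘ ┌─┴─┬───────┘ │
│ │↳ → ↑│↓ ↰│↓ ← ← ← ↲│
│ ├───┐ │ ╷ │ ╶─┬───┬─┤
│ │↓ ↰│ │↓│↑│↳ ↓│   │ │
│ │ ╷ └─┘ │ └─┐ │ ╷ │ │
│ │↓│↑ ← ↲│↑ ↰│↓│ │ │ │
│ │ ├───┬─┴─╴ │ │ │ ╵ │
│ │↓│↱ ↓│    ↑│↓│ │   │
│ │ ╵ ╷ └───┐ │ │ ├───┤
│ │↳ ↑│↳ → ↓│↑│↓│ │   │
│ ├───┴─┬─╴ │ ╵ │ │ ╷ │
│ │     │↓ ↲│↑ ↲│ │ │ │
│ │ ╶─┐ │ ┌─┴─┐ │ └─┤ │
│ │   │ │↓│↱ ↓│ │   │ │
│ └───┘ │ ╵ ╷ └─┴─╴ ╵ │
│       │↳ ↑│↳ → → → B│
└───────┴───┴─────────┘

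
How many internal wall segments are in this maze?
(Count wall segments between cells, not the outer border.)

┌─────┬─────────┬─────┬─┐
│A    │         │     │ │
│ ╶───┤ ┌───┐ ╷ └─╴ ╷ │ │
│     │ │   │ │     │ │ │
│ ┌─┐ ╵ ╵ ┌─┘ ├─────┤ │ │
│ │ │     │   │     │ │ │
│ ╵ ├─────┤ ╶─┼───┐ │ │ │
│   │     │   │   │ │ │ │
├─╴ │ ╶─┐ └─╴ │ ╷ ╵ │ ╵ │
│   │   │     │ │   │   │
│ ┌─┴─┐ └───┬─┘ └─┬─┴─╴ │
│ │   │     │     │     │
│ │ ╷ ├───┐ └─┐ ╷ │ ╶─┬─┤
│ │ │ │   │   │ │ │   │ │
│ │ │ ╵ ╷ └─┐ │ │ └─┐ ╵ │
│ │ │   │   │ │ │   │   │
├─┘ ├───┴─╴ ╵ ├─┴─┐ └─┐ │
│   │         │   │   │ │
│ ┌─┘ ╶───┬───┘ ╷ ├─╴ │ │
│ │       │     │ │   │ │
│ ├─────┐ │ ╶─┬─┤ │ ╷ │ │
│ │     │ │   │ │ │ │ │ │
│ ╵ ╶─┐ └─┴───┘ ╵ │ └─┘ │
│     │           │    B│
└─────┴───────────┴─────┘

Counting internal wall segments:
Total internal walls: 121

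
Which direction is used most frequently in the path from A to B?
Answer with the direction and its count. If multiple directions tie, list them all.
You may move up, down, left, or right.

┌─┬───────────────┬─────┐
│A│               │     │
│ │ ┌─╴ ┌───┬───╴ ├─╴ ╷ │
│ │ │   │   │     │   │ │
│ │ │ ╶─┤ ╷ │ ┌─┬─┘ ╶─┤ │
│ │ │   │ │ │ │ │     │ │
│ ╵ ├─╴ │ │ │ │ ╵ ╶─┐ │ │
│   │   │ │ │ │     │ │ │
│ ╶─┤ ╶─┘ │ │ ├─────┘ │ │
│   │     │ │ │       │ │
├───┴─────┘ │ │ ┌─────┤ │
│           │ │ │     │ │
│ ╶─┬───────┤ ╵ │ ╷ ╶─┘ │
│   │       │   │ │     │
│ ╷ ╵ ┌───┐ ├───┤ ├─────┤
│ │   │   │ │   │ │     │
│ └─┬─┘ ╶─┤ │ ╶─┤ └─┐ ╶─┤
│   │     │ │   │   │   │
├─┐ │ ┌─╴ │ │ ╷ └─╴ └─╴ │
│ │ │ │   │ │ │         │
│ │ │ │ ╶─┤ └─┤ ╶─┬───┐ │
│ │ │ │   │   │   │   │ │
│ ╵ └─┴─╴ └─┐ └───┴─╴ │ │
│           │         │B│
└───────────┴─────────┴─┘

Directions: down, down, down, right, up, up, up, right, right, right, right, right, right, right, down, left, left, down, down, down, down, down, right, up, up, right, right, right, up, up, left, up, right, up, right, down, down, down, down, down, down, left, left, up, left, down, down, down, right, down, right, right, down, down
Counts: {'down': 21, 'right': 17, 'up': 10, 'left': 6}
Most common: down (21 times)

Solution:

┌─┬───────────────┬─────┐
│A│↱ → → → → → → ↓│  ↱ ↓│
│ │ ┌─╴ ┌───┬───╴ ├─╴ ╷ │
│↓│↑│   │   │↓ ← ↲│↱ ↑│↓│
│ │ │ ╶─┤ ╷ │ ┌─┬─┘ ╶─┤ │
│↓│↑│   │ │ │↓│ │  ↑ ↰│↓│
│ ╵ ├─╴ │ │ │ │ ╵ ╶─┐ │ │
│↳ ↑│   │ │ │↓│     │↑│↓│
│ ╶─┤ ╶─┘ │ │ ├─────┘ │ │
│   │     │ │↓│↱ → → ↑│↓│
├───┴─────┘ │ │ ┌─────┤ │
│           │↓│↑│↓ ↰  │↓│
│ ╶─┬───────┤ ╵ │ ╷ ╶─┘ │
│   │       │↳ ↑│↓│↑ ← ↲│
│ ╷ ╵ ┌───┐ ├───┤ ├─────┤
│ │   │   │ │   │↓│     │
│ └─┬─┘ ╶─┤ │ ╶─┤ └─┐ ╶─┤
│   │     │ │   │↳ ↓│   │
├─┐ │ ┌─╴ │ │ ╷ └─╴ └─╴ │
│ │ │ │   │ │ │    ↳ → ↓│
│ │ │ │ ╶─┤ └─┤ ╶─┬───┐ │
│ │ │ │   │   │   │   │↓│
│ ╵ └─┴─╴ └─┐ └───┴─╴ │ │
│           │         │B│
└───────────┴─────────┴─┘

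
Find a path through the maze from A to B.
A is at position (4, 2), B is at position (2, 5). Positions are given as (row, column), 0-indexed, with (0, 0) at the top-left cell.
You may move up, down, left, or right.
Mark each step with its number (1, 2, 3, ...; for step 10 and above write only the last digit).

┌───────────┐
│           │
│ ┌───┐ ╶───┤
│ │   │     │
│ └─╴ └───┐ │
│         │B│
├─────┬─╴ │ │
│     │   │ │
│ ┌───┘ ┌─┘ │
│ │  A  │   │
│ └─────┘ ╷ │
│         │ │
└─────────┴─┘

Finding the shortest path from (4, 2) to (2, 5):
Path length: 17 steps
Directions: right → up → right → up → left → left → left → left → up → up → right → right → right → down → right → right → down

Solution:

┌───────────┐
│0 1 2 3    │
│ ┌───┐ ╶───┤
│9│   │4 5 6│
│ └─╴ └───┐ │
│8 7 6 5 4│B│
├─────┬─╴ │ │
│     │2 3│ │
│ ┌───┘ ┌─┘ │
│ │  A 1│   │
│ └─────┘ ╷ │
│         │ │
└─────────┴─┘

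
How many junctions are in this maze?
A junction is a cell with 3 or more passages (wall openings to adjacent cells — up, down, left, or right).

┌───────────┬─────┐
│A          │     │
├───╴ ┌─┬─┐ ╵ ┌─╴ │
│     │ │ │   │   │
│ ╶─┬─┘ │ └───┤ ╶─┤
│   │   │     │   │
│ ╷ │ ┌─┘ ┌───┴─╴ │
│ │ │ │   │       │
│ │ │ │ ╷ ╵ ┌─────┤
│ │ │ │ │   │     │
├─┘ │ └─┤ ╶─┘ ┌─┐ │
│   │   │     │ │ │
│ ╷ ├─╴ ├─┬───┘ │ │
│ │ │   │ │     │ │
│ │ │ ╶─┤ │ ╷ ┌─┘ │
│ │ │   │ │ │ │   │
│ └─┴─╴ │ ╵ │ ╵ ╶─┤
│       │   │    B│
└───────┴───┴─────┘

Checking each cell for number of passages:

Junctions found (3+ passages):
  (0, 2): 3 passages
  (2, 0): 3 passages
  (2, 4): 3 passages
  (3, 4): 3 passages
  (4, 4): 3 passages
  (5, 1): 3 passages
  (6, 6): 3 passages
  (8, 7): 3 passages
Total junctions: 8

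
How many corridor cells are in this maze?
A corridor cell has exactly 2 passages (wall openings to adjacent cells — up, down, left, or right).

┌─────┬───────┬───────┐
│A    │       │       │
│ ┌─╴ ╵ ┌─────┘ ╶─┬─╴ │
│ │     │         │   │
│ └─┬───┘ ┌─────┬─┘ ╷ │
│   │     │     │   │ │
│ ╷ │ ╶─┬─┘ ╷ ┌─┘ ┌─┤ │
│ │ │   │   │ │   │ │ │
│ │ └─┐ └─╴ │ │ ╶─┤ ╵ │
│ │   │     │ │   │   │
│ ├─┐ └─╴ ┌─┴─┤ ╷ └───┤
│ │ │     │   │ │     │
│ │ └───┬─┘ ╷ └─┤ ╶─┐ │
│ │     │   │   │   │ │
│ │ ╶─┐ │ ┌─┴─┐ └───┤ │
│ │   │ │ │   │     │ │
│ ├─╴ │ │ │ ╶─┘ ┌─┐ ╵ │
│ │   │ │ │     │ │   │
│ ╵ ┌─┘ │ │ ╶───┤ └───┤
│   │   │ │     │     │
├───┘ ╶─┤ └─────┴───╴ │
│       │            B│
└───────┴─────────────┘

Counting cells with exactly 2 passages:
Total corridor cells: 93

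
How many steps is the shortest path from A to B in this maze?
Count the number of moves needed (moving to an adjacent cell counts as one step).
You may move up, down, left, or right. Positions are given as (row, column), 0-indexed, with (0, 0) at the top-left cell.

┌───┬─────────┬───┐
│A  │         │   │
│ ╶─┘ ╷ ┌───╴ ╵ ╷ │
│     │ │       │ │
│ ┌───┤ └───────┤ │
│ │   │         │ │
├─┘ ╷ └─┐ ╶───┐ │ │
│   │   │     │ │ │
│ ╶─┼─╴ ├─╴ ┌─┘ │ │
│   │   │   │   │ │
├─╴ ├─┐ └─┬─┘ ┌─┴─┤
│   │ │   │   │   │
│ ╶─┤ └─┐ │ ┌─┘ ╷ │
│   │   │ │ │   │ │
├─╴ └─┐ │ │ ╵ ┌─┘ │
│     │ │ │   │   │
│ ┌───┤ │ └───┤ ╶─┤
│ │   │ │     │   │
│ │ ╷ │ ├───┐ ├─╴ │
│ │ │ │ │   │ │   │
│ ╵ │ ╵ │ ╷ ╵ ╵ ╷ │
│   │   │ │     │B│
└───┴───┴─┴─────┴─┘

Using BFS to find shortest path:
Start: (0, 0), End: (10, 8)
Path found:
(0,0) → (1,0) → (1,1) → (1,2) → (0,2) → (0,3) → (1,3) → (2,3) → (2,4) → (2,5) → (2,6) → (2,7) → (3,7) → (4,7) → (4,6) → (5,6) → (5,5) → (6,5) → (7,5) → (7,6) → (6,6) → (6,7) → (5,7) → (5,8) → (6,8) → (7,8) → (7,7) → (8,7) → (8,8) → (9,8) → (10,8)
Number of steps: 30

Solution:

┌───┬─────────┬───┐
│A  │↱ ↓      │   │
│ ╶─┘ ╷ ┌───╴ ╵ ╷ │
│↳ → ↑│↓│       │ │
│ ┌───┤ └───────┤ │
│ │   │↳ → → → ↓│ │
├─┘ ╷ └─┐ ╶───┐ │ │
│   │   │     │↓│ │
│ ╶─┼─╴ ├─╴ ┌─┘ │ │
│   │   │   │↓ ↲│ │
├─╴ ├─┐ └─┬─┘ ┌─┴─┤
│   │ │   │↓ ↲│↱ ↓│
│ ╶─┤ └─┐ │ ┌─┘ ╷ │
│   │   │ │↓│↱ ↑│↓│
├─╴ └─┐ │ │ ╵ ┌─┘ │
│     │ │ │↳ ↑│↓ ↲│
│ ┌───┤ │ └───┤ ╶─┤
│ │   │ │     │↳ ↓│
│ │ ╷ │ ├───┐ ├─╴ │
│ │ │ │ │   │ │  ↓│
│ ╵ │ ╵ │ ╷ ╵ ╵ ╷ │
│   │   │ │     │B│
└───┴───┴─┴─────┴─┘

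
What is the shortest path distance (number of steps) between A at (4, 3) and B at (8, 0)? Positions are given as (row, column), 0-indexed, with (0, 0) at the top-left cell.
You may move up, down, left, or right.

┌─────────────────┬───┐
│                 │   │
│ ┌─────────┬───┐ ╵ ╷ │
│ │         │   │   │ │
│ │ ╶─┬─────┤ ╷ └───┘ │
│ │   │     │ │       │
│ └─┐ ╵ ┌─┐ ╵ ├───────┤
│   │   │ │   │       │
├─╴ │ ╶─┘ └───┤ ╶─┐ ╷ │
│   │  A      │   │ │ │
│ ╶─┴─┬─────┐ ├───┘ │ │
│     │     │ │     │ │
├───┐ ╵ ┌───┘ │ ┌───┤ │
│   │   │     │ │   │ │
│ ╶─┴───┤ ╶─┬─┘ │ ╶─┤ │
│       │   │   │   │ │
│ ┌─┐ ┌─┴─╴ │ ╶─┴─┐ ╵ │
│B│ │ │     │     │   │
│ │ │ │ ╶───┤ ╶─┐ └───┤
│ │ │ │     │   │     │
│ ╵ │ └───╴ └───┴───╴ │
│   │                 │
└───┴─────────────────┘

Finding path from (4, 3) to (8, 0):
Path: (4,3) → (4,4) → (4,5) → (4,6) → (5,6) → (6,6) → (6,5) → (6,4) → (7,4) → (7,5) → (8,5) → (8,4) → (8,3) → (9,3) → (9,4) → (9,5) → (10,5) → (10,4) → (10,3) → (10,2) → (9,2) → (8,2) → (7,2) → (7,1) → (7,0) → (8,0)
Distance: 25 steps

Solution:

┌─────────────────┬───┐
│                 │   │
│ ┌─────────┬───┐ ╵ ╷ │
│ │         │   │   │ │
│ │ ╶─┬─────┤ ╷ └───┘ │
│ │   │     │ │       │
│ └─┐ ╵ ┌─┐ ╵ ├───────┤
│   │   │ │   │       │
├─╴ │ ╶─┘ └───┤ ╶─┐ ╷ │
│   │  A → → ↓│   │ │ │
│ ╶─┴─┬─────┐ ├───┘ │ │
│     │     │↓│     │ │
├───┐ ╵ ┌───┘ │ ┌───┤ │
│   │   │↓ ← ↲│ │   │ │
│ ╶─┴───┤ ╶─┬─┘ │ ╶─┤ │
│↓ ← ↰  │↳ ↓│   │   │ │
│ ┌─┐ ┌─┴─╴ │ ╶─┴─┐ ╵ │
│B│ │↑│↓ ← ↲│     │   │
│ │ │ │ ╶───┤ ╶─┐ └───┤
│ │ │↑│↳ → ↓│   │     │
│ ╵ │ └───╴ └───┴───╴ │
│   │↑ ← ← ↲          │
└───┴─────────────────┘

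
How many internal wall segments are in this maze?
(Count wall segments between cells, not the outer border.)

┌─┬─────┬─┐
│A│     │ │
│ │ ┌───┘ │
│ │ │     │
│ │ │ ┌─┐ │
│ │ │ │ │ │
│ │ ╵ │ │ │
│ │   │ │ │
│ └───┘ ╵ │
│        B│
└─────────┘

Counting internal wall segments:
Total internal walls: 16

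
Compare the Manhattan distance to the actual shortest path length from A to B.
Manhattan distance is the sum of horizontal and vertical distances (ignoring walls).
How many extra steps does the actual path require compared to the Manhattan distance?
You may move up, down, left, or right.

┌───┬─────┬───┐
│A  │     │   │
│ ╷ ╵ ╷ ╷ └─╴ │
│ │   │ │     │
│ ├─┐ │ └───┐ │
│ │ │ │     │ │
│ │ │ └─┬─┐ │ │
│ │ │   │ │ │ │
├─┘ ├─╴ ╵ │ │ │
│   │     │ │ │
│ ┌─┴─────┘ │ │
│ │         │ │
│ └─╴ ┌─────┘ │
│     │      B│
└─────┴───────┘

Manhattan distance: |6 - 0| + |6 - 0| = 12
Actual path length: 14
Extra steps: 14 - 12 = 2

Solution:

┌───┬─────┬───┐
│A ↓│↱ → ↓│   │
│ ╷ ╵ ╷ ╷ └─╴ │
│ │↳ ↑│ │↳ → ↓│
│ ├─┐ │ └───┐ │
│ │ │ │     │↓│
│ │ │ └─┬─┐ │ │
│ │ │   │ │ │↓│
├─┘ ├─╴ ╵ │ │ │
│   │     │ │↓│
│ ┌─┴─────┘ │ │
│ │         │↓│
│ └─╴ ┌─────┘ │
│     │      B│
└─────┴───────┘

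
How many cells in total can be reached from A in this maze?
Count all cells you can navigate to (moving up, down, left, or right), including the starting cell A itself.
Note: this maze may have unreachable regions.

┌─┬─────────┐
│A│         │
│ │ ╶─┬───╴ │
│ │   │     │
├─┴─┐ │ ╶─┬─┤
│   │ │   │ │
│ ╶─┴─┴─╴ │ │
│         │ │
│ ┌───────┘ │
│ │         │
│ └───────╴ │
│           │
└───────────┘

Using BFS/flood-fill to find all reachable cells from A:
Maze size: 6 × 6 = 36 total cells
34 cell(s) are walled off and cannot be reached from A.
Reachable cells: 2

Reachable region (· marks reachable cells):

┌─┬─────────┐
│A│         │
│ │ ╶─┬───╴ │
│·│   │     │
├─┴─┐ │ ╶─┬─┤
│   │ │   │ │
│ ╶─┴─┴─╴ │ │
│         │ │
│ ┌───────┘ │
│ │         │
│ └───────╴ │
│           │
└───────────┘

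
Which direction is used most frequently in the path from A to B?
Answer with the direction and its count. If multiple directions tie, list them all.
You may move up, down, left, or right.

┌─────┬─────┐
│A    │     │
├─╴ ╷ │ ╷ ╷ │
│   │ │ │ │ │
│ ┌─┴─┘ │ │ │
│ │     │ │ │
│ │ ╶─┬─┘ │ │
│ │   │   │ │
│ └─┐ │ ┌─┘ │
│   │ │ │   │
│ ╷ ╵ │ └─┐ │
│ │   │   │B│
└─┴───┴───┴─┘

Directions: right, down, left, down, down, down, right, down, right, up, up, left, up, right, right, up, up, right, right, down, down, down, down, down
Counts: {'right': 7, 'down': 10, 'left': 2, 'up': 5}
Most common: down (10 times)

Solution:

┌─────┬─────┐
│A ↓  │↱ → ↓│
├─╴ ╷ │ ╷ ╷ │
│↓ ↲│ │↑│ │↓│
│ ┌─┴─┘ │ │ │
│↓│↱ → ↑│ │↓│
│ │ ╶─┬─┘ │ │
│↓│↑ ↰│   │↓│
│ └─┐ │ ┌─┘ │
│↳ ↓│↑│ │  ↓│
│ ╷ ╵ │ └─┐ │
│ │↳ ↑│   │B│
└─┴───┴───┴─┘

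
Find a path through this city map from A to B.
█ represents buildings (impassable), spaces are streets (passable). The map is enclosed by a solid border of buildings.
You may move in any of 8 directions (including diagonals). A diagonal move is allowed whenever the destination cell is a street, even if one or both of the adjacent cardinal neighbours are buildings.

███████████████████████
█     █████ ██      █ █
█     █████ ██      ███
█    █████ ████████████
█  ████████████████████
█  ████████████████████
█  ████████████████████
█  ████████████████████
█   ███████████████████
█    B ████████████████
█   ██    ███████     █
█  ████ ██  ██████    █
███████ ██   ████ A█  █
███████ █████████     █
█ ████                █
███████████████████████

Finding the shortest path from A to B:
Movement: 8-directional
Path length: 15 steps
Directions: down-left → down-left → left → left → left → left → left → left → left → left → up-left → up → up → up-left → up-left

Solution:

███████████████████████
█     █████ ██      █ █
█     █████ ██      ███
█    █████ ████████████
█  ████████████████████
█  ████████████████████
█  ████████████████████
█  ████████████████████
█   ███████████████████
█    B ████████████████
█   ██↖   ███████     █
█  ████↖██  ██████    █
███████↑██   ████ A█  █
███████↑█████████↙    █
█ ████  ↖←←←←←←←←     █
███████████████████████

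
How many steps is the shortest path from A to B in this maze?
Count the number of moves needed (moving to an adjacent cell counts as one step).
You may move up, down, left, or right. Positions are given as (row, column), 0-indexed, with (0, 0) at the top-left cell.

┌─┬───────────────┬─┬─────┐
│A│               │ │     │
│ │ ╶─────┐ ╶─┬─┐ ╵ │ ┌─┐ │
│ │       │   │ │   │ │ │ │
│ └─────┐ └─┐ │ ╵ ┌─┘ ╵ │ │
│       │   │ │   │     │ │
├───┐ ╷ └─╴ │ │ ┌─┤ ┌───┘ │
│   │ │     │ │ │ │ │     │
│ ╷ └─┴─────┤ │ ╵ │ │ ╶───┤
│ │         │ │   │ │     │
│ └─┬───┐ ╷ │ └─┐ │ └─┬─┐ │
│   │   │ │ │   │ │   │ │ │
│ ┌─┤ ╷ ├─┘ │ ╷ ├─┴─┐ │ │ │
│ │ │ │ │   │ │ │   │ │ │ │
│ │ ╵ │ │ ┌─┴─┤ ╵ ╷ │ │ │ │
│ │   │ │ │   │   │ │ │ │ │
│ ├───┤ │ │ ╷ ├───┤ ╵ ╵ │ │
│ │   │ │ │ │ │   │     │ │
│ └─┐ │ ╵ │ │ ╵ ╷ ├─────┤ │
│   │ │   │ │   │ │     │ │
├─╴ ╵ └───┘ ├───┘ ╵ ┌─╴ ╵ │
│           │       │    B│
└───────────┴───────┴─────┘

Using BFS to find shortest path:
Start: (0, 0), End: (10, 12)
Path found:
(0,0) → (1,0) → (2,0) → (2,1) → (2,2) → (2,3) → (3,3) → (3,4) → (3,5) → (2,5) → (2,4) → (1,4) → (1,3) → (1,2) → (1,1) → (0,1) → (0,2) → (0,3) → (0,4) → (0,5) → (1,5) → (1,6) → (2,6) → (3,6) → (4,6) → (5,6) → (5,7) → (6,7) → (7,7) → (7,8) → (6,8) → (6,9) → (7,9) → (8,9) → (8,10) → (7,10) → (6,10) → (5,10) → (5,9) → (4,9) → (3,9) → (2,9) → (2,10) → (1,10) → (0,10) → (0,11) → (0,12) → (1,12) → (2,12) → (3,12) → (3,11) → (3,10) → (4,10) → (4,11) → (4,12) → (5,12) → (6,12) → (7,12) → (8,12) → (9,12) → (10,12)
Number of steps: 60

Solution:

┌─┬───────────────┬─┬─────┐
│A│↱ → → → ↓      │ │↱ → ↓│
│ │ ╶─────┐ ╶─┬─┐ ╵ │ ┌─┐ │
│↓│↑ ← ← ↰│↳ ↓│ │   │↑│ │↓│
│ └─────┐ └─┐ │ ╵ ┌─┘ ╵ │ │
│↳ → → ↓│↑ ↰│↓│   │↱ ↑  │↓│
├───┐ ╷ └─╴ │ │ ┌─┤ ┌───┘ │
│   │ │↳ → ↑│↓│ │ │↑│↓ ← ↲│
│ ╷ └─┴─────┤ │ ╵ │ │ ╶───┤
│ │         │↓│   │↑│↳ → ↓│
│ └─┬───┐ ╷ │ └─┐ │ └─┬─┐ │
│   │   │ │ │↳ ↓│ │↑ ↰│ │↓│
│ ┌─┤ ╷ ├─┘ │ ╷ ├─┴─┐ │ │ │
│ │ │ │ │   │ │↓│↱ ↓│↑│ │↓│
│ │ ╵ │ │ ┌─┴─┤ ╵ ╷ │ │ │ │
│ │   │ │ │   │↳ ↑│↓│↑│ │↓│
│ ├───┤ │ │ ╷ ├───┤ ╵ ╵ │ │
│ │   │ │ │ │ │   │↳ ↑  │↓│
│ └─┐ │ ╵ │ │ ╵ ╷ ├─────┤ │
│   │ │   │ │   │ │     │↓│
├─╴ ╵ └───┘ ├───┘ ╵ ┌─╴ ╵ │
│           │       │    B│
└───────────┴───────┴─────┘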